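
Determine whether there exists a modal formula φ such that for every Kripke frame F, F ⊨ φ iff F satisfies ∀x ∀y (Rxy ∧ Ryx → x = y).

Any modally definable frame class is closed under surjective bounded morphisms.
The 4-cycle (worlds s,t,u,v with s→t→u→v→s) is antisymmetric. Sending even-indexed worlds to • and odd-indexed worlds to ∘ is a surjective bounded morphism onto the two-world frame with •↔∘, which is not antisymmetric.
So no modal formula (or set of formulas) defines exactly the antisymmetric frames.

Not modally definable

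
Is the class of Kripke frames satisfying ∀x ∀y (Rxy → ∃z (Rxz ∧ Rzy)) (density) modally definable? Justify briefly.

The condition is density. A defining modal formula is □□r → □r.
Suppose □□r→□r is valid. Take Rxy and set V(r)={w : xR²w}. Then □□r at x, so □r at x, so r at y, i.e. ∃z(Rxz∧Rzy).

Definable; □□r → □r defines it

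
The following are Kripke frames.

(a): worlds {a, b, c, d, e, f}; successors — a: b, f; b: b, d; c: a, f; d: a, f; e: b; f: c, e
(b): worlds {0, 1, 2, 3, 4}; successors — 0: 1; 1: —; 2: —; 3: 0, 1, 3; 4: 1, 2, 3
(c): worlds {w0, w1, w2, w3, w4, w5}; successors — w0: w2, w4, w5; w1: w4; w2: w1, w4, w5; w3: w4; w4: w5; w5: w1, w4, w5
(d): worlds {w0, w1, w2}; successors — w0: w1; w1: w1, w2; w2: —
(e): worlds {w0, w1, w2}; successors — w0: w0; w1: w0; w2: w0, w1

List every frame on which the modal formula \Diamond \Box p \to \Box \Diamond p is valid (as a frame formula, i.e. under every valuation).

This is the axiom for convergence; its first-order frame correspondent is \forall x \forall y \forall z (Rxy \wedge Rxz \to \exists w (Ryw \wedge Rzw)).
(a): fails — Rab and Raf but b and f have no common successor.
(b): fails — R01 and R01 but 1 and 1 have no common successor.
(c): fails — Rw2w4 and Rw2w1 but w4 and w1 have no common successor.
(d): fails — Rw1w2 and Rw1w2 but w2 and w2 have no common successor.
(e): condition met.

(e)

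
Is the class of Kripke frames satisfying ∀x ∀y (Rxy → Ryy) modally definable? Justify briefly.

The condition is shift-reflexivity. A defining modal formula is □(□p → p).
Suppose □(□p→p) is valid. Take Rxy and set V(p)={w : Ryw}. Then at y, □p holds; since □(□p→p) at x, □p→p at y, so p at y, i.e. Ryy.

Definable; □(□p → p) defines it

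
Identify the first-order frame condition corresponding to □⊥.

□⊥ is valid iff no world has any successor (otherwise □⊥ fails at any world with one).

emptiness of R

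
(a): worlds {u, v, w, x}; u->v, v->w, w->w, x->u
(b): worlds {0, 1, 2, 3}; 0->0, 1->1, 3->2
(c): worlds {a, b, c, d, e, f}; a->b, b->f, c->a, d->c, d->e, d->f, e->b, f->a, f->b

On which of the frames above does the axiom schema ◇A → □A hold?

(a), (b)

This is the axiom for partial functionality; its first-order frame correspondent is ∀x ∀y ∀z (Rxy ∧ Rxz → y = z).
(a): satisfies the condition.
(b): satisfies the condition.
(c): fails — d sees both c and e.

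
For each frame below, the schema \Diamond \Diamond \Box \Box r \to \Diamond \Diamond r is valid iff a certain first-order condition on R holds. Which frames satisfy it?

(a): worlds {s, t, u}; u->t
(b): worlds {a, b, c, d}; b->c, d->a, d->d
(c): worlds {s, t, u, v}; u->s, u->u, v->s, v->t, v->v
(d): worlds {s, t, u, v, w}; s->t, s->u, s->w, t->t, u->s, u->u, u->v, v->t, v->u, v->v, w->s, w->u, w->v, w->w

Frame correspondent (Sahlqvist): \forall x \forall y (x R^2 y \to \exists w (y R^2 w \wedge x R^2 w)) — i.e. a generalized confluence (Geach) condition.
(a): condition met.
(b): fails — dR²a but no w with aR²w and dR²w.
(c): fails — uR²s but no w with sR²w and uR²w.
(d): condition met.

(a), (d)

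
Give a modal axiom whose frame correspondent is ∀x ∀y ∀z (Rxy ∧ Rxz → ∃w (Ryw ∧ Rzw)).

◇□s → □◇s

The condition is convergence. The .2 schema ◇□s → □◇s defines it.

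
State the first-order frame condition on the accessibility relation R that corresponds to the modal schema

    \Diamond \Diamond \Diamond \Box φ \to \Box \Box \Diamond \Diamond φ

\forall x \forall y \forall z ((x R^3 y \wedge x R^2 z) \to \exists w (yRw \wedge z R^2 w))

This is a Sahlqvist (Geach-type) schema ◇^3□^1φ → □^2◇^2φ.
Minimal-valuation argument: fix x; take any y with xR^3y and any z with xR^2z. Set V(φ) to the set of worlds R-reachable from y in exactly 1 step. Then □^1φ holds at y, so the antecedent holds at x; validity forces ◇^2φ at z, giving a w with zR^2w and yR^1w.
First-order correspondent: \forall x \forall y \forall z ((x R^3 y \wedge x R^2 z) \to \exists w (yRw \wedge z R^2 w)).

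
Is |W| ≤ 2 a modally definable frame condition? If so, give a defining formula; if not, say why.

No — not modally definable

If a class were modally definable it would be closed under disjoint unions (Goldblatt–Thomason).
Any modal formula valid on each of 3 disjoint one-world frames is valid on their disjoint union (validity is preserved under disjoint unions). Each one-world frame has |W|=1≤2, but the union has |W|=3.
So no modal formula (or set of formulas) defines exactly the |W|≤2 frames.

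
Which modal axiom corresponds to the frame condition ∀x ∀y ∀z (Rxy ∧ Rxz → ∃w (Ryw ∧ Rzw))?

◇□p → □◇p

The condition is convergence. The .2 schema ◇□p → □◇p defines it.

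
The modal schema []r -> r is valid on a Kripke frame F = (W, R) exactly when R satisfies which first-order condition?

Reflexivity

Suppose □r→r is valid. At any x set V(r)={w : Rxw}. Then □r holds at x, so r holds at x, i.e. Rxx.
Conversely, any frame satisfying forall x Rxx validates the schema.
So the correspondent is reflexivity.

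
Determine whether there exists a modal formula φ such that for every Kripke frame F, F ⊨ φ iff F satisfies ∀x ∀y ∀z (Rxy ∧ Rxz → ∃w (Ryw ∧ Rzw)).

Yes — defined by ◇□r → □◇r

Yes: it is convergence, defined by the .2 schema ◇□r → □◇r.
Suppose ◇□r→□◇r is valid. Take Rxy, Rxz and set V(r)={w : Ryw}. Then □r at y so ◇□r at x, so □◇r at x, so ◇r at z, giving w with Rzw and Ryw.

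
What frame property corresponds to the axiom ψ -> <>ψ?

Equivalently (dual form): □ψ → ψ.
Suppose □ψ→ψ is valid. At any x set V(ψ)={w : Rxw}. Then □ψ holds at x, so ψ holds at x, i.e. Rxx.
The converse is a direct semantic check.
So the correspondent is reflexivity.

reflexivity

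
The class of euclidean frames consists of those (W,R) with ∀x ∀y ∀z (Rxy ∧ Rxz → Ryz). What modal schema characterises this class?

◇r → □◇r

A defining formula is ◇r → □◇r (the 5 axiom).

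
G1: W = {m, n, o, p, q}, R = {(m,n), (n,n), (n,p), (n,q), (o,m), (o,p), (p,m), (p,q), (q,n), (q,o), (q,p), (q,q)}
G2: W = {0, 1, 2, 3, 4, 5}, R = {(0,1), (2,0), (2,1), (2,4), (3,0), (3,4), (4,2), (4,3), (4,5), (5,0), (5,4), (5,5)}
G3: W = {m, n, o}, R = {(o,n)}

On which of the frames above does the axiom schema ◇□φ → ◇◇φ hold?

The schema corresponds to a generalized confluence (Geach) condition: ∀x ∀y (xRy → ∃w (yRw ∧ xR²w)).
G1: condition met.
G2: fails — 0R1 but no w with 1Rw and 0R²w.
G3: fails — oRn but no w with nRw and oR²w.

G1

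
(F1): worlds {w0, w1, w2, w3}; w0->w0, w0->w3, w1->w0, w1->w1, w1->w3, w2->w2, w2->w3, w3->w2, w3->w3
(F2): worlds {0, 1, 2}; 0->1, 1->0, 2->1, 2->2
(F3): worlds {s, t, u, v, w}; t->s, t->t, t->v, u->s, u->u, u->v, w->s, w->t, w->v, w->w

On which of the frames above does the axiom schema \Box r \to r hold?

Frame correspondent (Sahlqvist): \forall x Rxx — i.e. reflexivity.
(F1): ✓.
(F2): fails — world 0 does not see itself.
(F3): fails — world s does not see itself.
Valid on: (F1).

(F1)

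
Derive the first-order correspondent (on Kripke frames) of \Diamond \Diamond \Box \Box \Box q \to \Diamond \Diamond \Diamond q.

This is a Sahlqvist (Geach-type) schema ◇^2□^3q → □^0◇^3q.
First-order correspondent: \forall x \forall y (x R^2 y \to \exists w (y R^3 w \wedge x R^3 w)).

\forall x \forall y (x R^2 y \to \exists w (y R^3 w \wedge x R^3 w))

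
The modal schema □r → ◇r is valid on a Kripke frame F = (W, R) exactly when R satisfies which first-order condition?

Suppose □r→◇r is valid. At any x set V(r)=W. Then □r at x, so ◇r at x, so x has a successor.

Seriality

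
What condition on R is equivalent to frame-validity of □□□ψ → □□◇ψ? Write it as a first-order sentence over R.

This is a Sahlqvist (Geach-type) schema ◇^0□^3ψ → □^2◇^1ψ.
Minimal-valuation argument: fix x; take any y with xR^0y and any z with xR^2z. Set V(ψ) to the set of worlds R-reachable from y in exactly 3 steps. Then □^3ψ holds at y, so the antecedent holds at x; validity forces ◇^1ψ at z, giving a w with zR^1w and yR^3w.
First-order correspondent: ∀x ∀z (xR²z → ∃w (xR³w ∧ zRw)).

∀x ∀z (xR²z → ∃w (xR³w ∧ zRw))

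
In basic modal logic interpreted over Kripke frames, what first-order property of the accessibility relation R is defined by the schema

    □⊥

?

□⊥ is valid iff no world has any successor (otherwise □⊥ fails at any world with one).
Conversely, any frame satisfying ∀x ∀y ¬Rxy validates the schema.
Frame condition: ∀x ∀y ¬Rxy.

emptiness of R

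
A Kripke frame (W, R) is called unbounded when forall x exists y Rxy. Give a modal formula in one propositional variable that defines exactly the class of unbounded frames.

□s → ◇s

The condition is seriality. The D schema □s → ◇s defines it.
Suppose □s→◇s is valid. At any x set V(s)=W. Then □s at x, so ◇s at x, so x has a successor.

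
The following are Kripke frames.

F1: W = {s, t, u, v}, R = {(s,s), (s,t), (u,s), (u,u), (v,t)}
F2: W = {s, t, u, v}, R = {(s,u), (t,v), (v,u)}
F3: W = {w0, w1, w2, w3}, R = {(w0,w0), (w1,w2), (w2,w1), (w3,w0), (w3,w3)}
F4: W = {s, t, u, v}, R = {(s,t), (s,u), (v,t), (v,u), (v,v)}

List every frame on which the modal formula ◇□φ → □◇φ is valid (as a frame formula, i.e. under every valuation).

F3

This is the axiom for convergence; its first-order frame correspondent is ∀x ∀y ∀z (Rxy ∧ Rxz → ∃w (Ryw ∧ Rzw)).
F1: fails — Rss and Rst but s and t have no common successor.
F2: fails — Rsu and Rsu but u and u have no common successor.
F3: ✓.
F4: fails — Rsu and Rsu but u and u have no common successor.
Valid on: F3.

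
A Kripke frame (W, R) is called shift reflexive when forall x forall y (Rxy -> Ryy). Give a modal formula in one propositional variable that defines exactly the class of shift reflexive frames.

The condition is shift-reflexivity. The T□ schema □(□p → p) defines it.
Suppose □(□p→p) is valid. Take Rxy and set V(p)={w : Ryw}. Then at y, □p holds; since □(□p→p) at x, □p→p at y, so p at y, i.e. Ryy.

□(□p → p)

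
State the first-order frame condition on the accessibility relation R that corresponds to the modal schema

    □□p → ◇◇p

This is a Sahlqvist (Geach-type) schema ◇^0□^2p → □^0◇^2p.
First-order correspondent: ∀x ∃w (xR²w ∧ xR²w).

∀x ∃w (xR²w ∧ xR²w)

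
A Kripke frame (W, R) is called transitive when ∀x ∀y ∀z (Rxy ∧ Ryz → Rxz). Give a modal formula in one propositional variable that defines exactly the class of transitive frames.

□s → □□s

The condition is transitivity. The 4 schema □s → □□s defines it.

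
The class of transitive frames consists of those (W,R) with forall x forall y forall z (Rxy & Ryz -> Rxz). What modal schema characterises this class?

□q → □□q

The condition is transitivity. The 4 schema □q → □□q defines it.
Suppose □q→□□q is valid. Take Rxy, Ryz and set V(q)={w : Rxw}. Then □q at x, so □□q at x, so □q at y, so q at z, i.e. Rxz.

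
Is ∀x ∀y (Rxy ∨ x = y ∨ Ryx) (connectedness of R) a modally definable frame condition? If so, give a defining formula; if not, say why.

No

Modal frame validity is preserved under disjoint unions.
Take 4 disjoint single-world reflexive frames: each is trivially connected, but their disjoint union has 4 worlds with no edge between distinct components, so it is not connected.
So no modal formula (or set of formulas) defines exactly the connected frames.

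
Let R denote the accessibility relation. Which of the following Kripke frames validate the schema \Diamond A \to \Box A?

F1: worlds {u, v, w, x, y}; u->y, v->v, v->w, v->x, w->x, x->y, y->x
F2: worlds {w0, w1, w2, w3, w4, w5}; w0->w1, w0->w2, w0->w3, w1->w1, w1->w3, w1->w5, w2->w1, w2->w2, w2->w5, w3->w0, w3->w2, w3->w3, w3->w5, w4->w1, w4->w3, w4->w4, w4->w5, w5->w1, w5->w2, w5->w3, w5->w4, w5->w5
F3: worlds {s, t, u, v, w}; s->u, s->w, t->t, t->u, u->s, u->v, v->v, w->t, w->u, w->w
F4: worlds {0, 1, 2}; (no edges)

F4

The schema corresponds to partial functionality: \forall x \forall y \forall z (Rxy \wedge Rxz \to y = z).
F1: fails — v sees both v and w.
F2: fails — w0 sees both w1 and w2.
F3: fails — s sees both u and w.
F4: ✓.
Valid on: F4.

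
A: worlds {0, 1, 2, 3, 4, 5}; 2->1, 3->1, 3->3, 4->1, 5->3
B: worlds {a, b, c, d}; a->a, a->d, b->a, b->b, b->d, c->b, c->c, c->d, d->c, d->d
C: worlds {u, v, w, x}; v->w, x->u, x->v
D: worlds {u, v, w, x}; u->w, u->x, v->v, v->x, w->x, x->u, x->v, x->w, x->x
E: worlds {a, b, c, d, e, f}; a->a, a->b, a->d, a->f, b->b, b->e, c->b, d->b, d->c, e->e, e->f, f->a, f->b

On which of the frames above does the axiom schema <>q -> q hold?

Frame correspondent (Sahlqvist): forall x forall y (xRy -> exists w (y = w & x = w)) — i.e. a generalized confluence (Geach) condition.
A: fails — 2R1 but 1 ≠ 2.
B: fails — aRd but d ≠ a.
C: fails — vRw but w ≠ v.
D: fails — uRw but w ≠ u.
E: fails — aRb but b ≠ a.

none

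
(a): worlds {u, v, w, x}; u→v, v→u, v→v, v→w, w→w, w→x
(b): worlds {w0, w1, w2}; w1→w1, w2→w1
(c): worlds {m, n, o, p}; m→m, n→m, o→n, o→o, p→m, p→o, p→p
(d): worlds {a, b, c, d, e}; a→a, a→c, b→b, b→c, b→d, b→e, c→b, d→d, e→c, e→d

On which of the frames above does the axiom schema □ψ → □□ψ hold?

(b)

This is the axiom for transitivity; its first-order frame correspondent is ∀x ∀y ∀z (Rxy ∧ Ryz → Rxz).
(a): fails — Ruv and Rvw but not Ruw.
(b): ✓.
(c): fails — Ron and Rnm but not Rom.
(d): fails — Rec and Rcb but not Reb.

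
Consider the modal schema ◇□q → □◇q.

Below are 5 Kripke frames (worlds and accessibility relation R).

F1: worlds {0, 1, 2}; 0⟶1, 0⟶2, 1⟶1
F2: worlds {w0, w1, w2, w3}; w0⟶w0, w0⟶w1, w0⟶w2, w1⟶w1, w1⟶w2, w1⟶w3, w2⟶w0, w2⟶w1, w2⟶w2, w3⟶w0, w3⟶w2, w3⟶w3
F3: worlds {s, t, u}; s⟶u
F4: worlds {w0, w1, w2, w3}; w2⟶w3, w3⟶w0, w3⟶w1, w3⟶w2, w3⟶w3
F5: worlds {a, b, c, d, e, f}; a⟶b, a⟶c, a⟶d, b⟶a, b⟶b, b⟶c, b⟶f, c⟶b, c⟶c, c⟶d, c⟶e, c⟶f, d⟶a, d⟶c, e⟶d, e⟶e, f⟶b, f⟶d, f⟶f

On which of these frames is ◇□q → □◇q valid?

F2

Frame correspondent (Sahlqvist): ∀x ∀y ∀z (Rxy ∧ Rxz → ∃w (Ryw ∧ Rzw)) — i.e. convergence.
F1: fails — R01 and R02 but 1 and 2 have no common successor.
F2: satisfies the condition.
F3: fails — Rsu and Rsu but u and u have no common successor.
F4: fails — Rw3w1 and Rw3w1 but w1 and w1 have no common successor.
F5: fails — Rcd and Rce but d and e have no common successor.
Valid on: F2.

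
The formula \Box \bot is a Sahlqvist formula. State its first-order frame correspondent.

This schema is the Ver axiom.
It corresponds to emptiness of R: \forall x \forall y \neg Rxy.

emptiness of R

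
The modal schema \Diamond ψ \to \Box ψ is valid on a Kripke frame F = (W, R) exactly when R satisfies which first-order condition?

partial functionality

Suppose ◇ψ→□ψ is valid. Take Rxy, Rxz and set V(ψ)={y}. Then ◇ψ at x, so □ψ at x, so ψ at z, i.e. z=y.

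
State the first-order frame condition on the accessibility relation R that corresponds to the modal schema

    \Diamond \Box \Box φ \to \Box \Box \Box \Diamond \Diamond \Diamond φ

\forall x \forall y \forall z ((xRy \wedge x R^3 z) \to \exists w (y R^2 w \wedge z R^3 w))

This is a Sahlqvist (Geach-type) schema ◇^1□^2φ → □^3◇^3φ.
First-order correspondent: \forall x \forall y \forall z ((xRy \wedge x R^3 z) \to \exists w (y R^2 w \wedge z R^3 w)).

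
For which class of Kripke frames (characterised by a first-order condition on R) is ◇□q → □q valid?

the Euclidean property: ∀x ∀y ∀z (Rxy ∧ Rxz → Ryz)

This schema is equivalent to the 5 axiom ◇q → □◇q.
It corresponds to the Euclidean property: ∀x ∀y ∀z (Rxy ∧ Rxz → Ryz).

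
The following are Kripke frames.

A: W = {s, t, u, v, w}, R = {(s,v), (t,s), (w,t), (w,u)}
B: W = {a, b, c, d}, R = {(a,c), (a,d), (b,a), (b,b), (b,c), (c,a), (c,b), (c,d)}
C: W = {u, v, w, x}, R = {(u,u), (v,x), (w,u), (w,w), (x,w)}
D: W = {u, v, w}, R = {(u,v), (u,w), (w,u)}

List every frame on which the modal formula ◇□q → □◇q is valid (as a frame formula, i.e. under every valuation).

This is the axiom for convergence; its first-order frame correspondent is ∀x ∀y ∀z (Rxy ∧ Rxz → ∃w (Ryw ∧ Rzw)).
A: fails — Rsv and Rsv but v and v have no common successor.
B: fails — Rac and Rad but c and d have no common successor.
C: satisfies the condition.
D: fails — Ruv and Ruv but v and v have no common successor.
Valid on: C.

C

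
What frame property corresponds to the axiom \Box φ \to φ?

Suppose □φ→φ is valid. At any x set V(φ)={w : Rxw}. Then □φ holds at x, so φ holds at x, i.e. Rxx.
Conversely, on a frame with reflexivity the schema holds at every world under every valuation.
Frame condition: \forall x Rxx.

reflexivity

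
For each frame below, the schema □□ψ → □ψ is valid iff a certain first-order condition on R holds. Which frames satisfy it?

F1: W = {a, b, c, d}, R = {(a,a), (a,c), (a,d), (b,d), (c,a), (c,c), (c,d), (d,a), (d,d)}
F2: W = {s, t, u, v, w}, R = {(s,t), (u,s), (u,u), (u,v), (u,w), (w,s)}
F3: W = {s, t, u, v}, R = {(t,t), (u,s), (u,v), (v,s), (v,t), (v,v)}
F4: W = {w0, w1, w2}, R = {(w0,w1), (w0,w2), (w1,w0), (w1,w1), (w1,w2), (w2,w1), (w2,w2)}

Frame correspondent (Sahlqvist): ∀x ∀y (Rxy → ∃z (Rxz ∧ Rzy)) — i.e. density.
F1: condition met.
F2: fails — Rws but no z with Rwz and Rzs.
F3: condition met.
F4: condition met.
Valid on: F1, F3, F4.

F1, F3, F4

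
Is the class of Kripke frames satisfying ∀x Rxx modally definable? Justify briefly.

The condition is reflexivity. A defining modal formula is □q → q.
Suppose □q→q is valid. At any x set V(q)={w : Rxw}. Then □q holds at x, so q holds at x, i.e. Rxx.

Yes, by □q → q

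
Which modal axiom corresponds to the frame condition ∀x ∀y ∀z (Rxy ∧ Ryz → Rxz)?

□p → □□p

A defining formula is □p → □□p (the 4 axiom).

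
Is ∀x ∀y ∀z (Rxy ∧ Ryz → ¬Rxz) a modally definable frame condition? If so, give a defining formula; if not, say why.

Not modally definable

If a class were modally definable it would be closed under surjective bounded morphisms (Goldblatt–Thomason).
The 5-cycle (worlds a,b,c,d,e with a→b→c→d→e→a) is intransitive. Mapping every world to a single reflexive point • is a surjective bounded morphism; the reflexive point is not intransitive (R••∧R•• but R••).
Hence intransitivity is not modally definable.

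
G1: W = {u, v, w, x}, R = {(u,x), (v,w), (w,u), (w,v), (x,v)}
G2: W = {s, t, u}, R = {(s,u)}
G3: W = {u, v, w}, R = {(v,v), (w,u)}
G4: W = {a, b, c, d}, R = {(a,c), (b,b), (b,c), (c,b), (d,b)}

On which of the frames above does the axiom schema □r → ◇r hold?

G1, G4

This is the axiom for seriality; its first-order frame correspondent is ∀x ∃y Rxy.
G1: holds.
G2: fails — world t has no successor.
G3: fails — world u has no successor.
G4: holds.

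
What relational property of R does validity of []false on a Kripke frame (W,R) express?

emptiness of R: forall x forall y ~Rxy

□⊥ is valid iff no world has any successor (otherwise □⊥ fails at any world with one).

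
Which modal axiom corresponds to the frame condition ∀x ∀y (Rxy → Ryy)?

This is shift-reflexivity; the standard corresponding axiom is T□: □(□ψ → ψ).
Suppose □(□ψ→ψ) is valid. Take Rxy and set V(ψ)={w : Ryw}. Then at y, □ψ holds; since □(□ψ→ψ) at x, □ψ→ψ at y, so ψ at y, i.e. Ryy.

□(□ψ → ψ)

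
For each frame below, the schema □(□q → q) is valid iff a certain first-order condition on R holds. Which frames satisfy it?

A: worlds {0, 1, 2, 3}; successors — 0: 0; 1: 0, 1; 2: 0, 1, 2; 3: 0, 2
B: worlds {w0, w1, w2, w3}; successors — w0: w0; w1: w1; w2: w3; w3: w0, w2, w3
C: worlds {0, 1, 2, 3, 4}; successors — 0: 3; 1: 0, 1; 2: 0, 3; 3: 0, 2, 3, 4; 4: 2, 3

This is the axiom for shift-reflexivity; its first-order frame correspondent is ∀x ∀y (Rxy → Ryy).
A: holds.
B: fails — Rw3w2 but not Rw2w2.
C: fails — R10 but not R00.
Valid on: A.

A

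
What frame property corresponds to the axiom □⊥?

□⊥ is valid iff no world has any successor (otherwise □⊥ fails at any world with one).
The converse is a direct semantic check.
So the correspondent is emptiness of R.

emptiness of R: ∀x ∀y ¬Rxy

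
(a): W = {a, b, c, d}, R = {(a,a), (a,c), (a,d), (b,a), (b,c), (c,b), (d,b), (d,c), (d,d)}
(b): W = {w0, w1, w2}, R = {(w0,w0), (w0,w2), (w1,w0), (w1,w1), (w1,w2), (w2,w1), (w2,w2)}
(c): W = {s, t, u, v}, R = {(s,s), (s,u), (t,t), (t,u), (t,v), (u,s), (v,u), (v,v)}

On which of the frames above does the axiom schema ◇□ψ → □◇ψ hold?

(b)

The schema corresponds to convergence: ∀x ∀y ∀z (Rxy ∧ Rxz → ∃w (Ryw ∧ Rzw)).
(a): fails — Raa and Rac but a and c have no common successor.
(b): satisfies the condition.
(c): fails — Rtv and Rtu but v and u have no common successor.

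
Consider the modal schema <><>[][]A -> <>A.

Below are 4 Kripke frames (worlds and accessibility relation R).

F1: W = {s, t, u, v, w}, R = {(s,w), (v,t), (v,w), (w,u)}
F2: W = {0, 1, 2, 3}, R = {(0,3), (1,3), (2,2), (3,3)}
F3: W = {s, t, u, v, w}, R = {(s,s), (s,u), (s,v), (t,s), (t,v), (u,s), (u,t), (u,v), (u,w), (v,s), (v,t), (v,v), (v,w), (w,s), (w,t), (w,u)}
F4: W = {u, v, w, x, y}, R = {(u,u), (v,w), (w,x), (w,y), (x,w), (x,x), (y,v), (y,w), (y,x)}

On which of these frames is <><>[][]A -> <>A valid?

F2, F3, F4

Frame correspondent (Sahlqvist): forall x forall y (x R^2 y -> exists w (y R^2 w & xRw)) — i.e. a generalized confluence (Geach) condition.
F1: fails — sR²u but no w* with uR²w* and sRw*.
F2: holds.
F3: holds.
F4: holds.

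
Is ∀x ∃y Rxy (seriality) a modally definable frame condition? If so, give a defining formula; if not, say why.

Yes — defined by □q → ◇q

This is a Sahlqvist condition; the D axiom □q → ◇q defines it.
Suppose □q→◇q is valid. At any x set V(q)=W. Then □q at x, so ◇q at x, so x has a successor.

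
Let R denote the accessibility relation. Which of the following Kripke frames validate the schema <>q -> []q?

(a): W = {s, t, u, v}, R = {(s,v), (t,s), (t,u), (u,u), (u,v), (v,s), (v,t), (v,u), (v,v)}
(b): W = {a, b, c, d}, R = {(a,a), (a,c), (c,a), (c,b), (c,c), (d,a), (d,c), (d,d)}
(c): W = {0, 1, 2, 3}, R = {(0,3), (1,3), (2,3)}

This is the axiom for partial functionality; its first-order frame correspondent is forall x forall y forall z (Rxy & Rxz -> y = z).
(a): fails — t sees both s and u.
(b): fails — a sees both a and c.
(c): ✓.
Valid on: (c).

(c)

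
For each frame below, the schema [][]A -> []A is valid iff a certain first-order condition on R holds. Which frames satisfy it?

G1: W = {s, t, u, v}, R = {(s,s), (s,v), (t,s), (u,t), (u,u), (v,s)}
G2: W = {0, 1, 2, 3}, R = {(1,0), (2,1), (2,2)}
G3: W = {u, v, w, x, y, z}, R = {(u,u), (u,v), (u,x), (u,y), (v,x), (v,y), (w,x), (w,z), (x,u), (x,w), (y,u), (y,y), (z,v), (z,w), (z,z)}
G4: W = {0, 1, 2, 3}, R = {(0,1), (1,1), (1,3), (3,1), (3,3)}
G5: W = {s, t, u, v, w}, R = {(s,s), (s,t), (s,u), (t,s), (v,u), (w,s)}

The schema corresponds to density: forall x forall y (Rxy -> exists z (Rxz & Rzy)).
G1: satisfies the condition.
G2: fails — R10 but no z with R1z and Rz0.
G3: fails — Rxw but no t with Rxt and Rtw.
G4: satisfies the condition.
G5: fails — Rvu but no z with Rvz and Rzu.
Valid on: G1, G4.

G1, G4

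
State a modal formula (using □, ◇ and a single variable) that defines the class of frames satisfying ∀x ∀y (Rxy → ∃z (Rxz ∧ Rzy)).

A defining formula is □□q → □q (the C4 axiom).
Suppose □□q→□q is valid. Take Rxy and set V(q)={w : xR²w}. Then □□q at x, so □q at x, so q at y, i.e. ∃z(Rxz∧Rzy).

□□q → □q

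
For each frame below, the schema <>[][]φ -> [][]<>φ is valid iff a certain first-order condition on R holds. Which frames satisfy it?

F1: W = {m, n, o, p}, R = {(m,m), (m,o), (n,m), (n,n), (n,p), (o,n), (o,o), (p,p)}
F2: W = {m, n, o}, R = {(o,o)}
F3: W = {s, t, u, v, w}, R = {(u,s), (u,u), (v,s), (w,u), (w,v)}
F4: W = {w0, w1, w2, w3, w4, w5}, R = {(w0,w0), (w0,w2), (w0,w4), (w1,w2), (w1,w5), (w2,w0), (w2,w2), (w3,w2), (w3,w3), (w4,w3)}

Frame correspondent (Sahlqvist): forall x forall y forall z ((xRy & x R^2 z) -> exists w (y R^2 w & zRw)) — i.e. a generalized confluence (Geach) condition.
F1: fails — nRm, nR²p but no w with mR²w and pRw.
F2: condition met.
F3: fails — uRs, uR²s but no w* with sR²w* and sRw*.
F4: fails — w0Rw2, w0R²w4 but no w with w2R²w and w4Rw.

F2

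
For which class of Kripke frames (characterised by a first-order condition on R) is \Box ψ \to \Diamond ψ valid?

This schema is the D axiom.
Its frame correspondent is seriality — \forall x \exists y Rxy.

Seriality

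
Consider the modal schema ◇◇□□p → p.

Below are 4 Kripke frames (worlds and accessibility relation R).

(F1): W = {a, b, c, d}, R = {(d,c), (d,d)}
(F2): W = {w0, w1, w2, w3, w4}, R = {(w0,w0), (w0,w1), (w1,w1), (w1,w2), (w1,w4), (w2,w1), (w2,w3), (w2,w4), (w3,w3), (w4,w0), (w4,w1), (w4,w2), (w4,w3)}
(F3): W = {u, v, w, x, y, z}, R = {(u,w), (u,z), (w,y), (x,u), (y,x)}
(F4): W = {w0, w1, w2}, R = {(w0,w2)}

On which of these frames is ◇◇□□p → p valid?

(F4)

Frame correspondent (Sahlqvist): ∀x ∀y (xR²y → ∃w (yR²w ∧ x = w)) — i.e. a generalized confluence (Geach) condition.
(F1): fails — dR²c but no w with cR²w and d=w.
(F2): fails — w1R²w3 but no w with w3R²w and w1=w.
(F3): fails — xR²z but no t with zR²t and x=t.
(F4): holds.
Valid on: (F4).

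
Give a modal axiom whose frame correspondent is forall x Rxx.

The condition is reflexivity. The T schema □s → s defines it.
Suppose □s→s is valid. At any x set V(s)={w : Rxw}. Then □s holds at x, so s holds at x, i.e. Rxx.

□s → s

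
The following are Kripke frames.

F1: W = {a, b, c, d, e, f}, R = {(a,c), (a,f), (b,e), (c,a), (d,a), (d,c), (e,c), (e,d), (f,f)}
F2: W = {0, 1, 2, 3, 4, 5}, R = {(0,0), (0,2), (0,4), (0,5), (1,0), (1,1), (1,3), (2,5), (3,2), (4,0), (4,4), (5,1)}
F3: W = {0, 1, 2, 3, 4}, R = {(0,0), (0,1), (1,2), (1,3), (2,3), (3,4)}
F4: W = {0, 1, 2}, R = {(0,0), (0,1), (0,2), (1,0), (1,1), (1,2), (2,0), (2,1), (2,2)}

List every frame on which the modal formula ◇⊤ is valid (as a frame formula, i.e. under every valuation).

F1, F2, F4

Frame correspondent (Sahlqvist): ∀x ∃y Rxy — i.e. seriality.
F1: condition met.
F2: condition met.
F3: fails — world 4 has no successor.
F4: condition met.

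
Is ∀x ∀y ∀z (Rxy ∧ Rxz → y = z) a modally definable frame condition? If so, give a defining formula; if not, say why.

Definable; ◇r → □r defines it

This is a Sahlqvist condition; the CD axiom ◇r → □r defines it.
Suppose ◇r→□r is valid. Take Rxy, Rxz and set V(r)={y}. Then ◇r at x, so □r at x, so r at z, i.e. z=y.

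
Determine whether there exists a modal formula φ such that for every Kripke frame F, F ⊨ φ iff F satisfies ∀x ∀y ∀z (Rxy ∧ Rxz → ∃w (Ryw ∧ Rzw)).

Yes, by ◇□q → □◇q

The condition is convergence. A defining modal formula is ◇□q → □◇q.
Suppose ◇□q→□◇q is valid. Take Rxy, Rxz and set V(q)={w : Ryw}. Then □q at y so ◇□q at x, so □◇q at x, so ◇q at z, giving w with Rzw and Ryw.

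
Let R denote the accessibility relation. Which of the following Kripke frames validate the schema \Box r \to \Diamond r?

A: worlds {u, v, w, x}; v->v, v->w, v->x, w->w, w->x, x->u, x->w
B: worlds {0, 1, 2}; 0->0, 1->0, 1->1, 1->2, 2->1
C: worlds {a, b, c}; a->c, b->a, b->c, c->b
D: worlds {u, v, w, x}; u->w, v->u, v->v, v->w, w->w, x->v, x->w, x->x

B, C, D

Frame correspondent (Sahlqvist): \forall x \exists y Rxy — i.e. seriality.
A: fails — world u has no successor.
B: ✓.
C: ✓.
D: ✓.
Valid on: B, C, D.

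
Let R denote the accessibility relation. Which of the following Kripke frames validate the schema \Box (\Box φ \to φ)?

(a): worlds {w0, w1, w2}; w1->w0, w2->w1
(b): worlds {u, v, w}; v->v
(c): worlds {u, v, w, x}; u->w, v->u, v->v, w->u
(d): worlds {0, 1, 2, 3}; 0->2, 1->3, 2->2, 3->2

Frame correspondent (Sahlqvist): \forall x \forall y (Rxy \to Ryy) — i.e. shift-reflexivity.
(a): fails — Rw1w0 but not Rw0w0.
(b): satisfies the condition.
(c): fails — Rvu but not Ruu.
(d): fails — R13 but not R33.

(b)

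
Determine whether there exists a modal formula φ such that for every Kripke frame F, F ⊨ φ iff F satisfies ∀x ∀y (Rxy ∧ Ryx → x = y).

Not definable by any modal formula

Modal frame validity is preserved under surjective bounded morphisms.
The 4-cycle (worlds w0,w1,w2,w3 with w0→w1→w2→w3→w0) is antisymmetric. Sending even-indexed worlds to s and odd-indexed worlds to t is a surjective bounded morphism onto the two-world frame with s↔t, which is not antisymmetric.
So the class is not modally definable.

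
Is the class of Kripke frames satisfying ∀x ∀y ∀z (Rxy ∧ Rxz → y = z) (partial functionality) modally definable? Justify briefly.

Definable; ◇p → □p defines it

Yes: it is partial functionality, defined by the CD schema ◇p → □p.
Suppose ◇p→□p is valid. Take Rxy, Rxz and set V(p)={y}. Then ◇p at x, so □p at x, so p at z, i.e. z=y.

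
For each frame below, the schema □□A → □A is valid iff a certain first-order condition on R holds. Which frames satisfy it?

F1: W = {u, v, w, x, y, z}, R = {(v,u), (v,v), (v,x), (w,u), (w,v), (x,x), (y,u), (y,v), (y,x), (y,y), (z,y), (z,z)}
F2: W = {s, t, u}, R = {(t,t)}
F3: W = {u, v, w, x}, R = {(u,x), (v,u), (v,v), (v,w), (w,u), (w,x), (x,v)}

F1, F2

The schema corresponds to density: ∀x ∀y (Rxy → ∃z (Rxz ∧ Rzy)).
F1: holds.
F2: holds.
F3: fails — Rwu but no z with Rwz and Rzu.
Valid on: F1, F2.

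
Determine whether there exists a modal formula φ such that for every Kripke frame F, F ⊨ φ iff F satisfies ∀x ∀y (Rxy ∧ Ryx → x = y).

Not definable by any modal formula

If a class were modally definable it would be closed under surjective bounded morphisms (Goldblatt–Thomason).
The 4-cycle (worlds 0,1,2,3 with 0→1→2→3→0) is antisymmetric. Sending even-indexed worlds to a and odd-indexed worlds to b is a surjective bounded morphism onto the two-world frame with a↔b, which is not antisymmetric.
So the class is not modally definable.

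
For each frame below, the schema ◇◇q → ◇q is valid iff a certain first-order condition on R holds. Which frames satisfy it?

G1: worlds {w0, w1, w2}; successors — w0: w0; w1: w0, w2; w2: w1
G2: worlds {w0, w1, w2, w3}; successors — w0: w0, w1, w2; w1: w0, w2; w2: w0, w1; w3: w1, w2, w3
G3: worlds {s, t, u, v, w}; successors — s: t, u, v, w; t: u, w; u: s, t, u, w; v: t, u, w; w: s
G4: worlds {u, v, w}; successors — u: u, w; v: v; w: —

G4

The schema corresponds to a generalized confluence (Geach) condition: ∀x ∀y (xR²y → ∃w (y = w ∧ xRw)).
G1: fails — w1R²w1 but no w with w1=w and w1Rw.
G2: fails — w1R²w1 but no w with w1=w and w1Rw.
G3: fails — sR²s but no w* with s=w* and sRw*.
G4: condition met.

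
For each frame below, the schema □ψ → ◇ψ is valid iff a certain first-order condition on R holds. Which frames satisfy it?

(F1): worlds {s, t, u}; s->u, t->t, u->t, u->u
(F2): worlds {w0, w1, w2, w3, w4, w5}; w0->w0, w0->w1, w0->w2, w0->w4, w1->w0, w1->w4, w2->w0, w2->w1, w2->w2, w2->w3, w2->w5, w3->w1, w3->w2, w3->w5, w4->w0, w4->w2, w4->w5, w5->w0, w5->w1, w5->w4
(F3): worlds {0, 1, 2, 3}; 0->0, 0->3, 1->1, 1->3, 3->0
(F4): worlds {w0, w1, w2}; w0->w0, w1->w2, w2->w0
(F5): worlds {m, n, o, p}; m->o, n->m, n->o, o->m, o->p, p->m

Frame correspondent (Sahlqvist): ∀x ∃y Rxy — i.e. seriality.
(F1): holds.
(F2): holds.
(F3): fails — world 2 has no successor.
(F4): holds.
(F5): holds.
Valid on: (F1), (F2), (F4), (F5).

(F1), (F2), (F4), (F5)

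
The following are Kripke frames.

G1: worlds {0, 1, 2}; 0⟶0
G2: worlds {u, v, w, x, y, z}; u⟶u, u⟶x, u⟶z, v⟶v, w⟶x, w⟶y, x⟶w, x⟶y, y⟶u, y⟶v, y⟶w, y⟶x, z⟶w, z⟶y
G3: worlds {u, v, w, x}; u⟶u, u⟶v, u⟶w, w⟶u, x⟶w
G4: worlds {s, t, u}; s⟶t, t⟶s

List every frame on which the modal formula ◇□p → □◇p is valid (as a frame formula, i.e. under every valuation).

Frame correspondent (Sahlqvist): ∀x ∀y ∀z (Rxy ∧ Rxz → ∃w (Ryw ∧ Rzw)) — i.e. convergence.
G1: ✓.
G2: fails — Ruz and Ruu but z and u have no common successor.
G3: fails — Ruv and Ruv but v and v have no common successor.
G4: ✓.

G1, G4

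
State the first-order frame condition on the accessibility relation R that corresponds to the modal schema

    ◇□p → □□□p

∀x ∀y ∀z ((xRy ∧ xR³z) → ∃w (yRw ∧ z = w))

This is a Sahlqvist (Geach-type) schema ◇^1□^1p → □^3◇^0p.
First-order correspondent: ∀x ∀y ∀z ((xRy ∧ xR³z) → ∃w (yRw ∧ z = w)).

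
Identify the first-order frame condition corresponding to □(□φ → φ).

This is the T□ axiom.
It corresponds to shift-reflexivity: ∀x ∀y (Rxy → Ryy).

shift-reflexivity: ∀x ∀y (Rxy → Ryy)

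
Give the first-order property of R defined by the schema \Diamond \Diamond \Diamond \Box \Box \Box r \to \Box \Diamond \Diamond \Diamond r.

This is a Sahlqvist (Geach-type) schema ◇^3□^3r → □^1◇^3r.
Minimal-valuation argument: fix x; take any y with xR^3y and any z with xR^1z. Set V(r) to the set of worlds R-reachable from y in exactly 3 steps. Then □^3r holds at y, so the antecedent holds at x; validity forces ◇^3r at z, giving a w with zR^3w and yR^3w.
First-order correspondent: \forall x \forall y \forall z ((x R^3 y \wedge xRz) \to \exists w (y R^3 w \wedge z R^3 w)).

\forall x \forall y \forall z ((x R^3 y \wedge xRz) \to \exists w (y R^3 w \wedge z R^3 w))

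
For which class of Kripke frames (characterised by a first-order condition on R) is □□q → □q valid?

density: ∀x ∀y (Rxy → ∃z (Rxz ∧ Rzy))

Suppose □□q→□q is valid. Take Rxy and set V(q)={w : xR²w}. Then □□q at x, so □q at x, so q at y, i.e. ∃z(Rxz∧Rzy).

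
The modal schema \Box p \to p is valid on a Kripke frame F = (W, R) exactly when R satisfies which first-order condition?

Suppose □p→p is valid. At any x set V(p)={w : Rxw}. Then □p holds at x, so p holds at x, i.e. Rxx.
Conversely, any frame satisfying \forall x Rxx validates the schema.
So the correspondent is reflexivity.

reflexivity: \forall x Rxx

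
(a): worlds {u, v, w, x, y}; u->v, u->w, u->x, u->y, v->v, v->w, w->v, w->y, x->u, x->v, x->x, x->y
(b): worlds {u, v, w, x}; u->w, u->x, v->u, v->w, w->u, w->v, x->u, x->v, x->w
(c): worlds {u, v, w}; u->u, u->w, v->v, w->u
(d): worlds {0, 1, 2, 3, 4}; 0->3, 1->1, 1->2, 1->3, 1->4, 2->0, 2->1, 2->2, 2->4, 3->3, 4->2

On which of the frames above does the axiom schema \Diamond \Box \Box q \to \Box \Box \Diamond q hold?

(b), (c)

The schema corresponds to a generalized confluence (Geach) condition: \forall x \forall y \forall z ((xRy \wedge x R^2 z) \to \exists w (y R^2 w \wedge zRw)).
(a): fails — uRv, uR²y but no t with vR²t and yRt.
(b): ✓.
(c): ✓.
(d): fails — 1R3, 1R²2 but no w with 3R²w and 2Rw.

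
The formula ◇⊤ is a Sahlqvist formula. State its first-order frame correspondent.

seriality

◇⊤ holds at w iff w has a successor, so frame-validity of ◇⊤ is exactly seriality. Equivalently via □ψ → ◇ψ:
Suppose □ψ→◇ψ is valid. At any x set V(ψ)=W. Then □ψ at x, so ◇ψ at x, so x has a successor.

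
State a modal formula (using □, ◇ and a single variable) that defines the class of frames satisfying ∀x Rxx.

□r → r

A defining formula is □r → r (the T axiom).
Suppose □r→r is valid. At any x set V(r)={w : Rxw}. Then □r holds at x, so r holds at x, i.e. Rxx.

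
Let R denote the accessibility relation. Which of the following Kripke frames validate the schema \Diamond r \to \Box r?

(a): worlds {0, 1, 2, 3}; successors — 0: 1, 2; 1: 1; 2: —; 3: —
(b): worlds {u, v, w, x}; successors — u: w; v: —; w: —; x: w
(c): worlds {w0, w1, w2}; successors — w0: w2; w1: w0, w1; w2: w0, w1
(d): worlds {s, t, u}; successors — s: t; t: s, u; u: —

(b)

Frame correspondent (Sahlqvist): \forall x \forall y \forall z (Rxy \wedge Rxz \to y = z) — i.e. partial functionality.
(a): fails — 0 sees both 1 and 2.
(b): ✓.
(c): fails — w1 sees both w0 and w1.
(d): fails — t sees both s and u.
Valid on: (b).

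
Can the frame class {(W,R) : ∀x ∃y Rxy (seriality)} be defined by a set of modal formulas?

Yes: it is seriality, defined by the D schema □q → ◇q.
Suppose □q→◇q is valid. At any x set V(q)=W. Then □q at x, so ◇q at x, so x has a successor.

Definable; □q → ◇q defines it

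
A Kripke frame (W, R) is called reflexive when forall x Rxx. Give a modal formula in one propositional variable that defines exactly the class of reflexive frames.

□r → r

A defining formula is □r → r (the T axiom).
Suppose □r→r is valid. At any x set V(r)={w : Rxw}. Then □r holds at x, so r holds at x, i.e. Rxx.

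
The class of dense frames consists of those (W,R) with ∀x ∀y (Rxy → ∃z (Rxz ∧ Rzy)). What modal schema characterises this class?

A defining formula is □□p → □p (the C4 axiom).

□□p → □p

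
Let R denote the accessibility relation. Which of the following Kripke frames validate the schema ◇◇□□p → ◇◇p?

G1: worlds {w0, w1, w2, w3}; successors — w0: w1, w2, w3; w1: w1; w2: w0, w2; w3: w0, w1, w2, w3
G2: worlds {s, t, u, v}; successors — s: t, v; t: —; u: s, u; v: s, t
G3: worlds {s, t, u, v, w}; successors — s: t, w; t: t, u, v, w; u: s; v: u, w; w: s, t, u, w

G1, G3

This is the axiom for a generalized confluence (Geach) condition; its first-order frame correspondent is ∀x ∀y (xR²y → ∃w (yR²w ∧ xR²w)).
G1: holds.
G2: fails — sR²t but no w with tR²w and sR²w.
G3: holds.
Valid on: G1, G3.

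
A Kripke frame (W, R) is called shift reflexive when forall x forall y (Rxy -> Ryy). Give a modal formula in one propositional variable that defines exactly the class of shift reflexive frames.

The condition is shift-reflexivity. The T□ schema □(□q → q) defines it.

□(□q → q)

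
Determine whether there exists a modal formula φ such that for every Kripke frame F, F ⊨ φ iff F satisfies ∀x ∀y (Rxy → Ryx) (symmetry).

The condition is symmetry. A defining modal formula is p → □◇p.
Suppose p→□◇p is valid. Take Rxy and set V(p)={x}. Then p at x, so □◇p at x, so ◇p at y, so some z with Ryz has p; z=x, i.e. Ryx.

Definable; p → □◇p defines it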